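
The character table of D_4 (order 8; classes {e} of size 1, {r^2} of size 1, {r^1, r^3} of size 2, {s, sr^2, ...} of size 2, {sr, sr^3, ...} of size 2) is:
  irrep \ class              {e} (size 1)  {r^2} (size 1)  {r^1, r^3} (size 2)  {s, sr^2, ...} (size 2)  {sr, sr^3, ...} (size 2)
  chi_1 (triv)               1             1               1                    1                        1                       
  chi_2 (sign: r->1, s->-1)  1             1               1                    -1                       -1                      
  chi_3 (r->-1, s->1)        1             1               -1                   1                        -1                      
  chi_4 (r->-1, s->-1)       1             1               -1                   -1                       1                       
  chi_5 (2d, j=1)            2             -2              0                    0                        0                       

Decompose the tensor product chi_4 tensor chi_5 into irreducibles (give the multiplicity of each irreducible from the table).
chi_4 tensor chi_5 = chi_5 (all other irreducibles have multiplicity 0).

The character of a tensor product is the pointwise product (chi_4 * chi_5)(C) = chi_4(C) * chi_5(C):
  {e}: (1)*(2), {r^2}: (1)*(-2), {r^1, r^3}: (-1)*(0), {s, sr^2, ...}: (-1)*(0), {sr, sr^3, ...}: (1)*(0)
so (chi_4 * chi_5) takes values
  {e} -> 2, {r^2} -> -2, {r^1, r^3} -> 0, {s, sr^2, ...} -> 0, {sr, sr^3, ...} -> 0.
Now take the inner product of this character with each irreducible chi from the table, <chi_4*chi_5, chi> = (1/8) sum_C |C| (chi_4*chi_5)(C) conj(chi(C)):
  <chi_4*chi_5, chi_1> = (1/8)[1*(2)*conj(1) + 1*(-2)*conj(1) + 2*(0)*conj(1) + 2*(0)*conj(1) + 2*(0)*conj(1)]
      = (1/8)[(2) + (-2) + (0) + (0) + (0)] = 0/8 = 0
  <chi_4*chi_5, chi_2> = (1/8)[1*(2)*conj(1) + 1*(-2)*conj(1) + 2*(0)*conj(1) + 2*(0)*conj(-1) + 2*(0)*conj(-1)]
      = (1/8)[(2) + (-2) + (0) + (0) + (0)] = 0/8 = 0
  <chi_4*chi_5, chi_3> = (1/8)[1*(2)*conj(1) + 1*(-2)*conj(1) + 2*(0)*conj(-1) + 2*(0)*conj(1) + 2*(0)*conj(-1)]
      = (1/8)[(2) + (-2) + (0) + (0) + (0)] = 0/8 = 0
  <chi_4*chi_5, chi_4> = (1/8)[1*(2)*conj(1) + 1*(-2)*conj(1) + 2*(0)*conj(-1) + 2*(0)*conj(-1) + 2*(0)*conj(1)]
      = (1/8)[(2) + (-2) + (0) + (0) + (0)] = 0/8 = 0
  <chi_4*chi_5, chi_5> = (1/8)[1*(2)*conj(2) + 1*(-2)*conj(-2) + 2*(0)*conj(0) + 2*(0)*conj(0) + 2*(0)*conj(0)]
      = (1/8)[(4) + (4) + (0) + (0) + (0)] = 8/8 = 1
Hence the multiplicities are chi_5: 1. Dimension check: dim(chi_4)*dim(chi_5) = 1*2 = 2 and sum (mult * dim) = 1*2 = 2.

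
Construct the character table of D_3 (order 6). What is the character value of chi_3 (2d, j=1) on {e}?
Conjugacy classes: {e} of size 1, {r^1, r^2} of size 2, {s, sr, ..., sr^2} of size 3.
Character table:
  irrep \ class              {e} (size 1)  {r^1, r^2} (size 2)  {s, sr, ..., sr^2} (size 3)
  chi_1 (triv)               1             1                    1                          
  chi_2 (sign: r->1, s->-1)  1             1                    -1                         
  chi_3 (2d, j=1)            2             -1                   0                          

Spot check: chi_3 (2d, j=1) on {e} = 2.

Argument: D_3 has order 2*3 = 6 with 3 conjugacy classes, hence 3 irreducibles. Sum of squared dims 1 + 1 + 4 = 6 = |G|. Linear characters come from the abelianisation; the 2-dimensional irreps have character r^k -> 2*cos(2*pi*j*k/3), reflections -> 0.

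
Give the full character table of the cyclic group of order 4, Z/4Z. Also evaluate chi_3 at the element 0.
Character table of Z/4Z (irreps indexed chi_0,...,chi_3 with chi_k(m) = zeta_4^(k*m), zeta_4 = exp(2*pi*i/4)):
  irrep \ class  {0} (size 1)  {1} (size 1)  {2} (size 1)  {3} (size 1)
  chi_0          1             1             1             1           
  chi_1          1             I             -1            -I          
  chi_2          1             -1            1             -1          
  chi_3          1             -I            -1            I           

Spot check: chi_3(0) = zeta_4^(3*0) = zeta_4^0 = 1.

Proof sketch: Z/4Z is abelian, so all 4 irreducible complex representations are 1-dimensional. They are given by chi_k(m) = zeta_4^(k*m) for k = 0,...,3. Row orthogonality: sum_m chi_k(m) conj(chi_l(m)) = 4 * [k = l].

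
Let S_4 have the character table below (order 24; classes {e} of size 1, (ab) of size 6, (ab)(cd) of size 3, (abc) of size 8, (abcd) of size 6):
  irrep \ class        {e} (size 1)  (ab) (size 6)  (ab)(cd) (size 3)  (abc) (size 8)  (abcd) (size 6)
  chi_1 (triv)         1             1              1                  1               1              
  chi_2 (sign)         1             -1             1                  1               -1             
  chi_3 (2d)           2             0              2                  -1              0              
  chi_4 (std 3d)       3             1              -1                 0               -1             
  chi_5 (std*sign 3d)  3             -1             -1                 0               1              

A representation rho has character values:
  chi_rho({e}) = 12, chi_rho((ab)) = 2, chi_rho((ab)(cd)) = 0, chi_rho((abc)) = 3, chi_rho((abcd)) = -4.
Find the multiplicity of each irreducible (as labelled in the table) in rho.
Multiplicities: chi_1: 1, chi_2: 2, chi_3: 0, chi_4: 3, chi_5: 0.

Justification: Use <chi_rho, chi> = (1/|G|) sum_C |C| * chi_rho(C) * conj(chi(C)) with |G| = 24 for each irreducible chi in the table:
  <chi_rho, chi_1> = (1/24)[1*(12)*conj(1) + 6*(2)*conj(1) + 3*(0)*conj(1) + 8*(3)*conj(1) + 6*(-4)*conj(1)]
      = (1/24)[(12) + (12) + (0) + (24) + (-24)] = 24/24 = 1
  <chi_rho, chi_2> = (1/24)[1*(12)*conj(1) + 6*(2)*conj(-1) + 3*(0)*conj(1) + 8*(3)*conj(1) + 6*(-4)*conj(-1)]
      = (1/24)[(12) + (-12) + (0) + (24) + (24)] = 48/24 = 2
  <chi_rho, chi_3> = (1/24)[1*(12)*conj(2) + 6*(2)*conj(0) + 3*(0)*conj(2) + 8*(3)*conj(-1) + 6*(-4)*conj(0)]
      = (1/24)[(24) + (0) + (0) + (-24) + (0)] = 0/24 = 0
  <chi_rho, chi_4> = (1/24)[1*(12)*conj(3) + 6*(2)*conj(1) + 3*(0)*conj(-1) + 8*(3)*conj(0) + 6*(-4)*conj(-1)]
      = (1/24)[(36) + (12) + (0) + (0) + (24)] = 72/24 = 3
  <chi_rho, chi_5> = (1/24)[1*(12)*conj(3) + 6*(2)*conj(-1) + 3*(0)*conj(-1) + 8*(3)*conj(0) + 6*(-4)*conj(1)]
      = (1/24)[(36) + (-12) + (0) + (0) + (-24)] = 0/24 = 0
Dimension check: dim(rho) = sum (mult * dim) = 1*1 + 2*1 + 0*2 + 3*3 + 0*3 = 12 = chi_rho(e) = 12.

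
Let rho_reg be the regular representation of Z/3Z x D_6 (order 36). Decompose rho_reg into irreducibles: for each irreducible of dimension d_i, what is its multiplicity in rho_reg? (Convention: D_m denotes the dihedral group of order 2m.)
Each irreducible V_i of dimension d_i appears with multiplicity d_i, i.e. rho_reg = (direct sum over all irreducibles V_i) d_i V_i. The irreducible dimensions for Z/3Z x D_6 are 1, 1, 1, 1, 1, 1, 1, 1, 1, 1, 1, 1, 2, 2, 2, 2, 2, 2: 12 irreducibles of dimension 1, each with multiplicity 1; 6 irreducibles of dimension 2, each with multiplicity 2. Total dimension 12*1*1 + 6*2*2 = 36 = |G|.

General theorem: in the regular representation of a finite group G, each irreducible appears with multiplicity equal to its dimension. Check: dim(rho_reg) = sum d_i^2 = 1 + 1 + 1 + 1 + 1 + 1 + 1 + 1 + 1 + 1 + 1 + 1 + 4 + 4 + 4 + 4 + 4 + 4 = 36 = |G|.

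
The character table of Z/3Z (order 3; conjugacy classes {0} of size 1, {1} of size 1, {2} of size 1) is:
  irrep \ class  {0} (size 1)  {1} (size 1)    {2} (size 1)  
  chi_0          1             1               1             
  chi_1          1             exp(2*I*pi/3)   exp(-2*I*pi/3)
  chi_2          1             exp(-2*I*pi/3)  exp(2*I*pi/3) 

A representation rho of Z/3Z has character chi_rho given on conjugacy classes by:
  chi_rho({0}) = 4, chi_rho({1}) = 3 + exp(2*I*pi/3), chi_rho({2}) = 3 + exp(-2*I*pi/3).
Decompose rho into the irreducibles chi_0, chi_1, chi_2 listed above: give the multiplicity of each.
Multiplicities: chi_0: 3, chi_1: 1, chi_2: 0.

Explanation: Use <chi_rho, chi> = (1/|G|) sum_C |C| * chi_rho(C) * conj(chi(C)) with |G| = 3 for each irreducible chi in the table:
  <chi_rho, chi_0> = (1/3)[1*(4)*conj(1) + 1*(3 + exp(2*I*pi/3))*conj(1) + 1*(3 + exp(-2*I*pi/3))*conj(1)]
      = (1/3)[(4) + (3 + exp(2*I*pi/3)) + (3 + exp(-2*I*pi/3))] = 9/3 = 3
  <chi_rho, chi_1> = (1/3)[1*(4)*conj(1) + 1*(3 + exp(2*I*pi/3))*conj(exp(2*I*pi/3)) + 1*(3 + exp(-2*I*pi/3))*conj(exp(-2*I*pi/3))]
      = (1/3)[(4) + (1 + 3*exp(-2*I*pi/3)) + (1 + 3*exp(2*I*pi/3))] = 3/3 = 1
  <chi_rho, chi_2> = (1/3)[1*(4)*conj(1) + 1*(3 + exp(2*I*pi/3))*conj(exp(-2*I*pi/3)) + 1*(3 + exp(-2*I*pi/3))*conj(exp(2*I*pi/3))]
      = (1/3)[(4) + (exp(-2*I*pi/3) + 3*exp(2*I*pi/3)) + (3*exp(-2*I*pi/3) + exp(2*I*pi/3))] = 0/3 = 0
(Exp terms are combined using exp(i*s)*conj(exp(i*t)) = exp(i*(s-t)), and sums of them are collapsed using the identity that for every m > 1 the m distinct m-th roots of unity sum to 0, e.g. 1 + exp(2*I*pi/3) + exp(-2*I*pi/3) = 0.)
Dimension check: dim(rho) = sum (mult * dim) = 3*1 + 1*1 + 0*1 = 4 = chi_rho(e) = 4.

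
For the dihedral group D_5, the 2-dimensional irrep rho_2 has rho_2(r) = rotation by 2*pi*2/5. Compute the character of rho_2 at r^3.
chi_{rho_2}(r^3) = 2*cos(2*pi*2*3/5) = -1/2 + sqrt(5)/2

Explanation: rho_2(r^3) is rotation by angle 2*pi*2*3/5, whose trace is 2*cos(2*pi*2*3/5) = -1/2 + sqrt(5)/2.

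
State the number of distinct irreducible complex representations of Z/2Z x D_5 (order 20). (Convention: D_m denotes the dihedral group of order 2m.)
8

Justification: The number of irreducible complex representations of a finite group equals its number of conjugacy classes. For a direct product, #classes(G x H) = #classes(G) * #classes(H). Z/2Z has 2 classes (abelian), D_5 has 4 classes, so 2 * 4 = 8, so Z/2Z x D_5 (order 20) has exactly 8 irreducible complex representations.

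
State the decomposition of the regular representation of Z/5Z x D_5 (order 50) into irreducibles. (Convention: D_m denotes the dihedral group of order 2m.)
Each irreducible V_i of dimension d_i appears with multiplicity d_i, i.e. rho_reg = (direct sum over all irreducibles V_i) d_i V_i. The irreducible dimensions for Z/5Z x D_5 are 1, 1, 1, 1, 1, 1, 1, 1, 1, 1, 2, 2, 2, 2, 2, 2, 2, 2, 2, 2: 10 irreducibles of dimension 1, each with multiplicity 1; 10 irreducibles of dimension 2, each with multiplicity 2. Total dimension 10*1*1 + 10*2*2 = 50 = |G|.

Proof sketch: General theorem: in the regular representation of a finite group G, each irreducible appears with multiplicity equal to its dimension. Check: dim(rho_reg) = sum d_i^2 = 1 + 1 + 1 + 1 + 1 + 1 + 1 + 1 + 1 + 1 + 4 + 4 + 4 + 4 + 4 + 4 + 4 + 4 + 4 + 4 = 50 = |G|.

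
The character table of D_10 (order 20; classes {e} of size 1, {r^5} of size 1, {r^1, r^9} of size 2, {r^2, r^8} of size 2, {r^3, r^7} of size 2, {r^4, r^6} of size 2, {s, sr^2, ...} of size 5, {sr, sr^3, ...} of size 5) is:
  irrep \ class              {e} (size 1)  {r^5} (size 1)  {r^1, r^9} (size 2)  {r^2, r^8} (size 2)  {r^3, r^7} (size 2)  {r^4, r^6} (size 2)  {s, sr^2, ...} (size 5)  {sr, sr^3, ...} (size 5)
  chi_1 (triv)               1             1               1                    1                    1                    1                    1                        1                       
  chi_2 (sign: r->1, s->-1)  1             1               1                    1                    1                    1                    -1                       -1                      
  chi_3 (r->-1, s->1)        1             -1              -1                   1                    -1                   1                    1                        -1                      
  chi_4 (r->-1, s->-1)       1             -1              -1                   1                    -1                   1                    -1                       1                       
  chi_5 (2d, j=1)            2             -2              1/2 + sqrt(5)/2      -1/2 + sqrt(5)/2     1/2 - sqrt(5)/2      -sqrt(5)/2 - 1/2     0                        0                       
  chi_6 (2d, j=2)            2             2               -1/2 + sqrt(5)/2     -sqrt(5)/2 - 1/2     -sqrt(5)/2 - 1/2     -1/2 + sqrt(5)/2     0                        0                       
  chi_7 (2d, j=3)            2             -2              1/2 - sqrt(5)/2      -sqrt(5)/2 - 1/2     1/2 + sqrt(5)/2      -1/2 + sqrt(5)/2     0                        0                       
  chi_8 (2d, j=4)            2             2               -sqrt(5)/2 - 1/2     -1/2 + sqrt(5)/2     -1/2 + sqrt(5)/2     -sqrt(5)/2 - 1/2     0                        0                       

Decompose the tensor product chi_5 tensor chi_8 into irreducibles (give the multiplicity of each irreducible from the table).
chi_5 tensor chi_8 = chi_3 + chi_4 + chi_7 (all other irreducibles have multiplicity 0).

Justification: The character of a tensor product is the pointwise product (chi_5 * chi_8)(C) = chi_5(C) * chi_8(C):
  {e}: (2)*(2), {r^5}: (-2)*(2), {r^1, r^9}: (1/2 + sqrt(5)/2)*(-sqrt(5)/2 - 1/2), {r^2, r^8}: (-1/2 + sqrt(5)/2)*(-1/2 + sqrt(5)/2), {r^3, r^7}: (1/2 - sqrt(5)/2)*(-1/2 + sqrt(5)/2), {r^4, r^6}: (-sqrt(5)/2 - 1/2)*(-sqrt(5)/2 - 1/2), {s, sr^2, ...}: (0)*(0), {sr, sr^3, ...}: (0)*(0)
so (chi_5 * chi_8) takes values
  {e} -> 4, {r^5} -> -4, {r^1, r^9} -> -3/2 - sqrt(5)/2, {r^2, r^8} -> 3/2 - sqrt(5)/2, {r^3, r^7} -> -3/2 + sqrt(5)/2, {r^4, r^6} -> sqrt(5)/2 + 3/2, {s, sr^2, ...} -> 0, {sr, sr^3, ...} -> 0.
Now take the inner product of this character with each irreducible chi from the table, <chi_5*chi_8, chi> = (1/20) sum_C |C| (chi_5*chi_8)(C) conj(chi(C)):
  <chi_5*chi_8, chi_1> = (1/20)[1*(4)*conj(1) + 1*(-4)*conj(1) + 2*(-3/2 - sqrt(5)/2)*conj(1) + 2*(3/2 - sqrt(5)/2)*conj(1) + 2*(-3/2 + sqrt(5)/2)*conj(1) + 2*(sqrt(5)/2 + 3/2)*conj(1) + 5*(0)*conj(1) + 5*(0)*conj(1)]
      = (1/20)[(4) + (-4) + (-3 - sqrt(5)) + (3 - sqrt(5)) + (-3 + sqrt(5)) + (sqrt(5) + 3) + (0) + (0)] = 0/20 = 0
  <chi_5*chi_8, chi_2> = (1/20)[1*(4)*conj(1) + 1*(-4)*conj(1) + 2*(-3/2 - sqrt(5)/2)*conj(1) + 2*(3/2 - sqrt(5)/2)*conj(1) + 2*(-3/2 + sqrt(5)/2)*conj(1) + 2*(sqrt(5)/2 + 3/2)*conj(1) + 5*(0)*conj(-1) + 5*(0)*conj(-1)]
      = (1/20)[(4) + (-4) + (-3 - sqrt(5)) + (3 - sqrt(5)) + (-3 + sqrt(5)) + (sqrt(5) + 3) + (0) + (0)] = 0/20 = 0
  <chi_5*chi_8, chi_3> = (1/20)[1*(4)*conj(1) + 1*(-4)*conj(-1) + 2*(-3/2 - sqrt(5)/2)*conj(-1) + 2*(3/2 - sqrt(5)/2)*conj(1) + 2*(-3/2 + sqrt(5)/2)*conj(-1) + 2*(sqrt(5)/2 + 3/2)*conj(1) + 5*(0)*conj(1) + 5*(0)*conj(-1)]
      = (1/20)[(4) + (4) + (sqrt(5) + 3) + (3 - sqrt(5)) + (3 - sqrt(5)) + (sqrt(5) + 3) + (0) + (0)] = 20/20 = 1
  <chi_5*chi_8, chi_4> = (1/20)[1*(4)*conj(1) + 1*(-4)*conj(-1) + 2*(-3/2 - sqrt(5)/2)*conj(-1) + 2*(3/2 - sqrt(5)/2)*conj(1) + 2*(-3/2 + sqrt(5)/2)*conj(-1) + 2*(sqrt(5)/2 + 3/2)*conj(1) + 5*(0)*conj(-1) + 5*(0)*conj(1)]
      = (1/20)[(4) + (4) + (sqrt(5) + 3) + (3 - sqrt(5)) + (3 - sqrt(5)) + (sqrt(5) + 3) + (0) + (0)] = 20/20 = 1
  <chi_5*chi_8, chi_5> = (1/20)[1*(4)*conj(2) + 1*(-4)*conj(-2) + 2*(-3/2 - sqrt(5)/2)*conj(1/2 + sqrt(5)/2) + 2*(3/2 - sqrt(5)/2)*conj(-1/2 + sqrt(5)/2) + 2*(-3/2 + sqrt(5)/2)*conj(1/2 - sqrt(5)/2) + 2*(sqrt(5)/2 + 3/2)*conj(-sqrt(5)/2 - 1/2) + 5*(0)*conj(0) + 5*(0)*conj(0)]
      = (1/20)[(8) + (8) + (-2*sqrt(5) - 4) + (-4 + 2*sqrt(5)) + (-4 + 2*sqrt(5)) + (-2*sqrt(5) - 4) + (0) + (0)] = 0/20 = 0
  <chi_5*chi_8, chi_6> = (1/20)[1*(4)*conj(2) + 1*(-4)*conj(2) + 2*(-3/2 - sqrt(5)/2)*conj(-1/2 + sqrt(5)/2) + 2*(3/2 - sqrt(5)/2)*conj(-sqrt(5)/2 - 1/2) + 2*(-3/2 + sqrt(5)/2)*conj(-sqrt(5)/2 - 1/2) + 2*(sqrt(5)/2 + 3/2)*conj(-1/2 + sqrt(5)/2) + 5*(0)*conj(0) + 5*(0)*conj(0)]
      = (1/20)[(8) + (-8) + (-sqrt(5) - 1) + (1 - sqrt(5)) + (-1 + sqrt(5)) + (1 + sqrt(5)) + (0) + (0)] = 0/20 = 0
  <chi_5*chi_8, chi_7> = (1/20)[1*(4)*conj(2) + 1*(-4)*conj(-2) + 2*(-3/2 - sqrt(5)/2)*conj(1/2 - sqrt(5)/2) + 2*(3/2 - sqrt(5)/2)*conj(-sqrt(5)/2 - 1/2) + 2*(-3/2 + sqrt(5)/2)*conj(1/2 + sqrt(5)/2) + 2*(sqrt(5)/2 + 3/2)*conj(-1/2 + sqrt(5)/2) + 5*(0)*conj(0) + 5*(0)*conj(0)]
      = (1/20)[(8) + (8) + (1 + sqrt(5)) + (1 - sqrt(5)) + (1 - sqrt(5)) + (1 + sqrt(5)) + (0) + (0)] = 20/20 = 1
  <chi_5*chi_8, chi_8> = (1/20)[1*(4)*conj(2) + 1*(-4)*conj(2) + 2*(-3/2 - sqrt(5)/2)*conj(-sqrt(5)/2 - 1/2) + 2*(3/2 - sqrt(5)/2)*conj(-1/2 + sqrt(5)/2) + 2*(-3/2 + sqrt(5)/2)*conj(-1/2 + sqrt(5)/2) + 2*(sqrt(5)/2 + 3/2)*conj(-sqrt(5)/2 - 1/2) + 5*(0)*conj(0) + 5*(0)*conj(0)]
      = (1/20)[(8) + (-8) + (4 + 2*sqrt(5)) + (-4 + 2*sqrt(5)) + (4 - 2*sqrt(5)) + (-2*sqrt(5) - 4) + (0) + (0)] = 0/20 = 0
Hence the multiplicities are chi_3: 1, chi_4: 1, chi_7: 1. Dimension check: dim(chi_5)*dim(chi_8) = 2*2 = 4 and sum (mult * dim) = 1*1 + 1*1 + 1*2 = 4.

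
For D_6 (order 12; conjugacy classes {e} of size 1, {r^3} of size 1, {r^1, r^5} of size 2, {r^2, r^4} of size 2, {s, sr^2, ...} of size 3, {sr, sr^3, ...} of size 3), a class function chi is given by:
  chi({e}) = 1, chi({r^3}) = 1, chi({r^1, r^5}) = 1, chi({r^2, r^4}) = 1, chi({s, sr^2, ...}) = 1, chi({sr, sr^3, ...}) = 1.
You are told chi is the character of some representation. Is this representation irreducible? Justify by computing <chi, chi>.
Irreducible: <chi, chi> = 1.

Justification: <chi, chi> = (1/|G|) sum_C |C| * |chi(C)|^2 = (1/12)[1*|1|^2 + 1*|1|^2 + 2*|1|^2 + 2*|1|^2 + 3*|1|^2 + 3*|1|^2]
  = (1/12)[(1) + (1) + (2) + (2) + (3) + (3)] = 12/12 = 1.
A character is irreducible iff <chi, chi> = 1, so this representation is irreducible.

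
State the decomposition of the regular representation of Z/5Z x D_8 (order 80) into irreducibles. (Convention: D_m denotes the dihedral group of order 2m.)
Each irreducible V_i of dimension d_i appears with multiplicity d_i, i.e. rho_reg = (direct sum over all irreducibles V_i) d_i V_i. The irreducible dimensions for Z/5Z x D_8 are 1, 1, 1, 1, 1, 1, 1, 1, 1, 1, 1, 1, 1, 1, 1, 1, 1, 1, 1, 1, 2, 2, 2, 2, 2, 2, 2, 2, 2, 2, 2, 2, 2, 2, 2: 20 irreducibles of dimension 1, each with multiplicity 1; 15 irreducibles of dimension 2, each with multiplicity 2. Total dimension 20*1*1 + 15*2*2 = 80 = |G|.

Justification: General theorem: in the regular representation of a finite group G, each irreducible appears with multiplicity equal to its dimension. Check: dim(rho_reg) = sum d_i^2 = 1 + 1 + 1 + 1 + 1 + 1 + 1 + 1 + 1 + 1 + 1 + 1 + 1 + 1 + 1 + 1 + 1 + 1 + 1 + 1 + 4 + 4 + 4 + 4 + 4 + 4 + 4 + 4 + 4 + 4 + 4 + 4 + 4 + 4 + 4 = 80 = |G|.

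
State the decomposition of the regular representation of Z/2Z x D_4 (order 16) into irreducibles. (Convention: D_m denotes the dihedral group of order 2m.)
Each irreducible V_i of dimension d_i appears with multiplicity d_i, i.e. rho_reg = (direct sum over all irreducibles V_i) d_i V_i. The irreducible dimensions for Z/2Z x D_4 are 1, 1, 1, 1, 1, 1, 1, 1, 2, 2: 8 irreducibles of dimension 1, each with multiplicity 1; 2 irreducibles of dimension 2, each with multiplicity 2. Total dimension 8*1*1 + 2*2*2 = 16 = |G|.

Solution. General theorem: in the regular representation of a finite group G, each irreducible appears with multiplicity equal to its dimension. Check: dim(rho_reg) = sum d_i^2 = 1 + 1 + 1 + 1 + 1 + 1 + 1 + 1 + 4 + 4 = 16 = |G|.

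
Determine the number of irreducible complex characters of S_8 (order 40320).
22

Derivation: The number of irreducible complex representations of a finite group equals its number of conjugacy classes. Conjugacy classes in S_8 correspond to cycle types, i.e. partitions of 8; there are p(8) = 22 of them, so S_8 (order 40320) has exactly 22 irreducible complex representations.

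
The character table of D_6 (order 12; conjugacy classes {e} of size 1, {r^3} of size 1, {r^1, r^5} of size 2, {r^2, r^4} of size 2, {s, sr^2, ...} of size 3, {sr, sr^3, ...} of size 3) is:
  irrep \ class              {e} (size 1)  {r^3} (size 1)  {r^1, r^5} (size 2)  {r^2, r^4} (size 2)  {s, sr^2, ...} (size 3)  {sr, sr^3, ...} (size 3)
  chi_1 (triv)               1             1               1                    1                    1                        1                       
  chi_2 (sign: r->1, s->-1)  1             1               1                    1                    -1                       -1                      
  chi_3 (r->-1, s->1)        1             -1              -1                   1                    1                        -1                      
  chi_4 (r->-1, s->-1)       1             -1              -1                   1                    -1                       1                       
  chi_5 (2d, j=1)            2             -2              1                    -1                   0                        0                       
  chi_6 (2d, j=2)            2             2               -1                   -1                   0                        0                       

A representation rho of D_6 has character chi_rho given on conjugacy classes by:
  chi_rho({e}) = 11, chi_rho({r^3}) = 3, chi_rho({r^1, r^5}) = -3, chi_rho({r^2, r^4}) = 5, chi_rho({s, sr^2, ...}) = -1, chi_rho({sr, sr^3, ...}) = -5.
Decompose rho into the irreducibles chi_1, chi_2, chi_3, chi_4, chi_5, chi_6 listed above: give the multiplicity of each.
Multiplicities: chi_1: 0, chi_2: 3, chi_3: 3, chi_4: 1, chi_5: 0, chi_6: 2.

Reasoning: Use <chi_rho, chi> = (1/|G|) sum_C |C| * chi_rho(C) * conj(chi(C)) with |G| = 12 for each irreducible chi in the table:
  <chi_rho, chi_1> = (1/12)[1*(11)*conj(1) + 1*(3)*conj(1) + 2*(-3)*conj(1) + 2*(5)*conj(1) + 3*(-1)*conj(1) + 3*(-5)*conj(1)]
      = (1/12)[(11) + (3) + (-6) + (10) + (-3) + (-15)] = 0/12 = 0
  <chi_rho, chi_2> = (1/12)[1*(11)*conj(1) + 1*(3)*conj(1) + 2*(-3)*conj(1) + 2*(5)*conj(1) + 3*(-1)*conj(-1) + 3*(-5)*conj(-1)]
      = (1/12)[(11) + (3) + (-6) + (10) + (3) + (15)] = 36/12 = 3
  <chi_rho, chi_3> = (1/12)[1*(11)*conj(1) + 1*(3)*conj(-1) + 2*(-3)*conj(-1) + 2*(5)*conj(1) + 3*(-1)*conj(1) + 3*(-5)*conj(-1)]
      = (1/12)[(11) + (-3) + (6) + (10) + (-3) + (15)] = 36/12 = 3
  <chi_rho, chi_4> = (1/12)[1*(11)*conj(1) + 1*(3)*conj(-1) + 2*(-3)*conj(-1) + 2*(5)*conj(1) + 3*(-1)*conj(-1) + 3*(-5)*conj(1)]
      = (1/12)[(11) + (-3) + (6) + (10) + (3) + (-15)] = 12/12 = 1
  <chi_rho, chi_5> = (1/12)[1*(11)*conj(2) + 1*(3)*conj(-2) + 2*(-3)*conj(1) + 2*(5)*conj(-1) + 3*(-1)*conj(0) + 3*(-5)*conj(0)]
      = (1/12)[(22) + (-6) + (-6) + (-10) + (0) + (0)] = 0/12 = 0
  <chi_rho, chi_6> = (1/12)[1*(11)*conj(2) + 1*(3)*conj(2) + 2*(-3)*conj(-1) + 2*(5)*conj(-1) + 3*(-1)*conj(0) + 3*(-5)*conj(0)]
      = (1/12)[(22) + (6) + (6) + (-10) + (0) + (0)] = 24/12 = 2
Dimension check: dim(rho) = sum (mult * dim) = 0*1 + 3*1 + 3*1 + 1*1 + 0*2 + 2*2 = 11 = chi_rho(e) = 11.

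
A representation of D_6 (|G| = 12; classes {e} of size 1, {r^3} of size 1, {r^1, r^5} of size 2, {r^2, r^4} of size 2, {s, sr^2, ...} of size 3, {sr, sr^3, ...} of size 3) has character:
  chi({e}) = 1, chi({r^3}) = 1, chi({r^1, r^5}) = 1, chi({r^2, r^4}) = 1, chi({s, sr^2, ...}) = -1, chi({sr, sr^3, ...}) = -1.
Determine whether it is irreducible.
Irreducible: <chi, chi> = 1.

Justification: <chi, chi> = (1/|G|) sum_C |C| * |chi(C)|^2 = (1/12)[1*|1|^2 + 1*|1|^2 + 2*|1|^2 + 2*|1|^2 + 3*|-1|^2 + 3*|-1|^2]
  = (1/12)[(1) + (1) + (2) + (2) + (3) + (3)] = 12/12 = 1.
A character is irreducible iff <chi, chi> = 1, so this representation is irreducible.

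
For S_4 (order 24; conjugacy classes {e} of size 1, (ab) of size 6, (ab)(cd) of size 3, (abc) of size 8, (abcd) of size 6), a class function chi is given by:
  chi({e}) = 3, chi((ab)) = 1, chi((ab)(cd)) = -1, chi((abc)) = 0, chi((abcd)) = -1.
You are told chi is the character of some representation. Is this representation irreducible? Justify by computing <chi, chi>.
Irreducible: <chi, chi> = 1.

Solution. <chi, chi> = (1/|G|) sum_C |C| * |chi(C)|^2 = (1/24)[1*|3|^2 + 6*|1|^2 + 3*|-1|^2 + 8*|0|^2 + 6*|-1|^2]
  = (1/24)[(9) + (6) + (3) + (0) + (6)] = 24/24 = 1.
A character is irreducible iff <chi, chi> = 1, so this representation is irreducible.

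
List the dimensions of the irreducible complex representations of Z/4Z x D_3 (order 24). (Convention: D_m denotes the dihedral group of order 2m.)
Dimensions: 1, 1, 1, 1, 1, 1, 1, 1, 2, 2, 2, 2

Explanation: There are 12 irreducibles (= number of conjugacy classes). Their dimensions d_i satisfy sum d_i^2 = |G| = 24: 1 + 1 + 1 + 1 + 1 + 1 + 1 + 1 + 4 + 4 + 4 + 4 = 24. (For the product with Z/4Z: each of the 4 1-dim characters of Z/4Z tensors with each irrep of D_3, giving 4 copies of each D_3-dimension.)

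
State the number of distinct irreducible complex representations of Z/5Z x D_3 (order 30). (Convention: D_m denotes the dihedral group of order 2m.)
15

Derivation: The number of irreducible complex representations of a finite group equals its number of conjugacy classes. For a direct product, #classes(G x H) = #classes(G) * #classes(H). Z/5Z has 5 classes (abelian), D_3 has 3 classes, so 5 * 3 = 15, so Z/5Z x D_3 (order 30) has exactly 15 irreducible complex representations.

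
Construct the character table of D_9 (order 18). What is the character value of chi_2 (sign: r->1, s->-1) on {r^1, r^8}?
Conjugacy classes: {e} of size 1, {r^1, r^8} of size 2, {r^2, r^7} of size 2, {r^3, r^6} of size 2, {r^4, r^5} of size 2, {s, sr, ..., sr^8} of size 9.
Character table:
  irrep \ class              {e} (size 1)  {r^1, r^8} (size 2)  {r^2, r^7} (size 2)  {r^3, r^6} (size 2)  {r^4, r^5} (size 2)  {s, sr, ..., sr^8} (size 9)
  chi_1 (triv)               1             1                    1                    1                    1                    1                          
  chi_2 (sign: r->1, s->-1)  1             1                    1                    1                    1                    -1                         
  chi_3 (2d, j=1)            2             2*cos(2*pi/9)        2*cos(4*pi/9)        -1                   -2*cos(pi/9)         0                          
  chi_4 (2d, j=2)            2             2*cos(4*pi/9)        -2*cos(pi/9)         -1                   2*cos(2*pi/9)        0                          
  chi_5 (2d, j=3)            2             -1                   -1                   2                    -1                   0                          
  chi_6 (2d, j=4)            2             -2*cos(pi/9)         2*cos(2*pi/9)        -1                   2*cos(4*pi/9)        0                          

Spot check: chi_2 (sign: r->1, s->-1) on {r^1, r^8} = 1.

Proof sketch: D_9 has order 2*9 = 18 with 6 conjugacy classes, hence 6 irreducibles. Sum of squared dims 1 + 1 + 4 + 4 + 4 + 4 = 18 = |G|. Linear characters come from the abelianisation; the 2-dimensional irreps have character r^k -> 2*cos(2*pi*j*k/9), reflections -> 0.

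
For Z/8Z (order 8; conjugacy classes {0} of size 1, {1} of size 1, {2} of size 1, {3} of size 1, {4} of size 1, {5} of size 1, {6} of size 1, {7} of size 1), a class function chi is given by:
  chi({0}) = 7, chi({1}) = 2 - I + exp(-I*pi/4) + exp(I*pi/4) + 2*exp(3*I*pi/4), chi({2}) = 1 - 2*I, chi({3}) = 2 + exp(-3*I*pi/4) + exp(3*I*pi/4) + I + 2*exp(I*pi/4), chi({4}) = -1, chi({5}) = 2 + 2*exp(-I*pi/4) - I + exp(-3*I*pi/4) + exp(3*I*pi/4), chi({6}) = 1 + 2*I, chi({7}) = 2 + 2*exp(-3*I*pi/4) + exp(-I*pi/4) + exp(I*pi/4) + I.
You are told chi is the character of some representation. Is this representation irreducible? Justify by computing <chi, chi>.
Not irreducible (reducible): <chi, chi> = 11 > 1.

Details: <chi, chi> = (1/|G|) sum_C |C| * |chi(C)|^2 = (1/8)[1*|7|^2 + 1*|2 - I + exp(-I*pi/4) + exp(I*pi/4) + 2*exp(3*I*pi/4)|^2 + 1*|1 - 2*I|^2 + 1*|2 + exp(-3*I*pi/4) + exp(3*I*pi/4) + I + 2*exp(I*pi/4)|^2 + 1*|-1|^2 + 1*|2 + 2*exp(-I*pi/4) - I + exp(-3*I*pi/4) + exp(3*I*pi/4)|^2 + 1*|1 + 2*I|^2 + 1*|2 + 2*exp(-3*I*pi/4) + exp(-I*pi/4) + exp(I*pi/4) + I|^2]
  = (1/8)[(49) + (7 + 6*exp(-3*I*pi/4) + 2*exp(-I*pi/4) + 4*exp(3*I*pi/4) + 4*exp(I*pi/4)) + (5) + (7 + 4*exp(-3*I*pi/4) + 4*exp(-I*pi/4) + 2*exp(3*I*pi/4) + 6*exp(I*pi/4)) + (1) + (7 + 4*exp(-3*I*pi/4) + 4*exp(-I*pi/4) + 2*exp(3*I*pi/4) + 6*exp(I*pi/4)) + (5) + (7 + 6*exp(-3*I*pi/4) + 2*exp(-I*pi/4) + 4*exp(3*I*pi/4) + 4*exp(I*pi/4))] = 88/8 = 11.
(Exp terms are combined using exp(i*s)*conj(exp(i*t)) = exp(i*(s-t)), and sums of them are collapsed using the identity that for every m > 1 the m distinct m-th roots of unity sum to 0, e.g. 1 + exp(2*I*pi/3) + exp(-2*I*pi/3) = 0.)
A character is irreducible iff <chi, chi> = 1, so this representation is reducible.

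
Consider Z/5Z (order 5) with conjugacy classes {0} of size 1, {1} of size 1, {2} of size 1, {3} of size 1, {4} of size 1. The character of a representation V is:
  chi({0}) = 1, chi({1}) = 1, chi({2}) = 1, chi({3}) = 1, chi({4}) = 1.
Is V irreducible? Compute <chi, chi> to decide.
Irreducible: <chi, chi> = 1.

Justification: <chi, chi> = (1/|G|) sum_C |C| * |chi(C)|^2 = (1/5)[1*|1|^2 + 1*|1|^2 + 1*|1|^2 + 1*|1|^2 + 1*|1|^2]
  = (1/5)[(1) + (1) + (1) + (1) + (1)] = 5/5 = 1.
(Exp terms are combined using exp(i*s)*conj(exp(i*t)) = exp(i*(s-t)), and sums of them are collapsed using the identity that for every m > 1 the m distinct m-th roots of unity sum to 0, e.g. 1 + exp(2*I*pi/3) + exp(-2*I*pi/3) = 0.)
A character is irreducible iff <chi, chi> = 1, so this representation is irreducible.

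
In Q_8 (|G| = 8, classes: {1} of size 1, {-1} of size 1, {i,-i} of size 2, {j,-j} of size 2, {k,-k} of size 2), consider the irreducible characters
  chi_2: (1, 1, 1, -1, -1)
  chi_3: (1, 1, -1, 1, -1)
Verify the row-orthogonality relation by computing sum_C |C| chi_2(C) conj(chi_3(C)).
Sum = 0; so <chi_2, chi_3> = 0 (distinct irreducibles are orthogonal).

Derivation: Compute term by term over conjugacy classes (|C| * chi_2(C) * conj(chi_3(C))):
  1*(1)*conj(1) + 1*(1)*conj(1) + 2*(1)*conj(-1) + 2*(-1)*conj(1) + 2*(-1)*conj(-1)
  = (1) + (1) + (-2) + (-2) + (2)
  = 0.
Dividing by |G| = 8 gives 0/8 = 0, matching the row-orthogonality relation <chi_2, chi_3> = [chi_2 = chi_3].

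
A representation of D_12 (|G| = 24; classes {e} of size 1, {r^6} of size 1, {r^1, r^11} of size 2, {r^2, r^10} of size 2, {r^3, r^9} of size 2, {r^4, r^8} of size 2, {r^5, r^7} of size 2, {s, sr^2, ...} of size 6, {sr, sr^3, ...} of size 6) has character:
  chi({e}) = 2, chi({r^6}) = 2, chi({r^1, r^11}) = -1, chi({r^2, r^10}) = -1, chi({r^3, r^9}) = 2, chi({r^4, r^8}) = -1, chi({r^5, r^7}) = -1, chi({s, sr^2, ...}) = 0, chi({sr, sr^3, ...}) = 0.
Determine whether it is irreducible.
Irreducible: <chi, chi> = 1.

Details: <chi, chi> = (1/|G|) sum_C |C| * |chi(C)|^2 = (1/24)[1*|2|^2 + 1*|2|^2 + 2*|-1|^2 + 2*|-1|^2 + 2*|2|^2 + 2*|-1|^2 + 2*|-1|^2 + 6*|0|^2 + 6*|0|^2]
  = (1/24)[(4) + (4) + (2) + (2) + (8) + (2) + (2) + (0) + (0)] = 24/24 = 1.
A character is irreducible iff <chi, chi> = 1, so this representation is irreducible.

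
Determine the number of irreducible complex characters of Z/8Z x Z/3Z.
24

Details: The number of irreducible complex representations of a finite group equals its number of conjugacy classes. Z/8Z x Z/3Z is abelian of order 24, so every element is its own conjugacy class: 24 classes, so Z/8Z x Z/3Z (order 24) has exactly 24 irreducible complex representations.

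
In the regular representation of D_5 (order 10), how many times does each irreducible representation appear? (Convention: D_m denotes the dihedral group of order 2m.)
Each irreducible V_i of dimension d_i appears with multiplicity d_i, i.e. rho_reg = (direct sum over all irreducibles V_i) d_i V_i. The irreducible dimensions for D_5 are 1, 1, 2, 2: 2 irreducibles of dimension 1, each with multiplicity 1; 2 irreducibles of dimension 2, each with multiplicity 2. Total dimension 2*1*1 + 2*2*2 = 10 = |G|.

Justification: General theorem: in the regular representation of a finite group G, each irreducible appears with multiplicity equal to its dimension. Check: dim(rho_reg) = sum d_i^2 = 1 + 1 + 4 + 4 = 10 = |G|.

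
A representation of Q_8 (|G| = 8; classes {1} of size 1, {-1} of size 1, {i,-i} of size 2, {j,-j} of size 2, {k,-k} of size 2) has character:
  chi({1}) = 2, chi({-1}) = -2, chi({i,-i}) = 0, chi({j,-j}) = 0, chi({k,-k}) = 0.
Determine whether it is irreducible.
Irreducible: <chi, chi> = 1.

Why: <chi, chi> = (1/|G|) sum_C |C| * |chi(C)|^2 = (1/8)[1*|2|^2 + 1*|-2|^2 + 2*|0|^2 + 2*|0|^2 + 2*|0|^2]
  = (1/8)[(4) + (4) + (0) + (0) + (0)] = 8/8 = 1.
A character is irreducible iff <chi, chi> = 1, so this representation is irreducible.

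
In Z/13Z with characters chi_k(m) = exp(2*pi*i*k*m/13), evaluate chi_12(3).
chi_12(3) = zeta_13^36 = exp(-6*I*pi/13)

Working: chi_12(3) = zeta_13^(12*3) = zeta_13^36. Since zeta_13^13 = 1, this equals zeta_13^10 = exp(2*pi*i*10/13) = exp(-6*I*pi/13).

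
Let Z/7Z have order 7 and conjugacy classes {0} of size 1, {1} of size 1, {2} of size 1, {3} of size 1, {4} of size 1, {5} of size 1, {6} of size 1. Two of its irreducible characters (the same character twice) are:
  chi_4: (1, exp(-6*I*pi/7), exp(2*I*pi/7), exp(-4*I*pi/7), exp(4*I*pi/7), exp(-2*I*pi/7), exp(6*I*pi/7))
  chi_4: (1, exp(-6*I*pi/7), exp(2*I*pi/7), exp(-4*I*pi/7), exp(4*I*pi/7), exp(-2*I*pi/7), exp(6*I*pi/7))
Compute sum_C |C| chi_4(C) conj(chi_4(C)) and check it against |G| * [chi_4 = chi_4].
Sum = 7 = |G| = 7; so <chi_4, chi_4> = 1 (norm-1 confirms irreducibility).

Justification: Compute term by term over conjugacy classes (|C| * chi_4(C) * conj(chi_4(C))):
  1*(1)*conj(1) + 1*(exp(-6*I*pi/7))*conj(exp(-6*I*pi/7)) + 1*(exp(2*I*pi/7))*conj(exp(2*I*pi/7)) + 1*(exp(-4*I*pi/7))*conj(exp(-4*I*pi/7)) + 1*(exp(4*I*pi/7))*conj(exp(4*I*pi/7)) + 1*(exp(-2*I*pi/7))*conj(exp(-2*I*pi/7)) + 1*(exp(6*I*pi/7))*conj(exp(6*I*pi/7))
  = (1) + (1) + (1) + (1) + (1) + (1) + (1)
  = 7.
(Exp terms are combined using exp(i*s)*conj(exp(i*t)) = exp(i*(s-t)), and sums of them are collapsed using the identity that for every m > 1 the m distinct m-th roots of unity sum to 0, e.g. 1 + exp(2*I*pi/3) + exp(-2*I*pi/3) = 0.)
Dividing by |G| = 7 gives 7/7 = 1, matching the row-orthogonality relation <chi_4, chi_4> = [chi_4 = chi_4].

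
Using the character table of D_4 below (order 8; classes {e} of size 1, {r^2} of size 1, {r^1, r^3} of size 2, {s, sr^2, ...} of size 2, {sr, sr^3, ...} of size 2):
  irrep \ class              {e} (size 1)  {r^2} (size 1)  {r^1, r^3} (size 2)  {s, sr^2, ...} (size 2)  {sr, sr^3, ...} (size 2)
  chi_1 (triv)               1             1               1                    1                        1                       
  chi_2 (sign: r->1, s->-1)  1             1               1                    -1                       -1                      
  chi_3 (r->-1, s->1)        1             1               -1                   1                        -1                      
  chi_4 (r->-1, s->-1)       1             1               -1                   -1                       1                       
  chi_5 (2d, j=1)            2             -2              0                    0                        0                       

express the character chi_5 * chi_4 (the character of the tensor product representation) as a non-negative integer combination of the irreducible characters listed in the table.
chi_5 tensor chi_4 = chi_5 (all other irreducibles have multiplicity 0).

Explanation: The character of a tensor product is the pointwise product (chi_5 * chi_4)(C) = chi_5(C) * chi_4(C):
  {e}: (2)*(1), {r^2}: (-2)*(1), {r^1, r^3}: (0)*(-1), {s, sr^2, ...}: (0)*(-1), {sr, sr^3, ...}: (0)*(1)
so (chi_5 * chi_4) takes values
  {e} -> 2, {r^2} -> -2, {r^1, r^3} -> 0, {s, sr^2, ...} -> 0, {sr, sr^3, ...} -> 0.
Now take the inner product of this character with each irreducible chi from the table, <chi_5*chi_4, chi> = (1/8) sum_C |C| (chi_5*chi_4)(C) conj(chi(C)):
  <chi_5*chi_4, chi_1> = (1/8)[1*(2)*conj(1) + 1*(-2)*conj(1) + 2*(0)*conj(1) + 2*(0)*conj(1) + 2*(0)*conj(1)]
      = (1/8)[(2) + (-2) + (0) + (0) + (0)] = 0/8 = 0
  <chi_5*chi_4, chi_2> = (1/8)[1*(2)*conj(1) + 1*(-2)*conj(1) + 2*(0)*conj(1) + 2*(0)*conj(-1) + 2*(0)*conj(-1)]
      = (1/8)[(2) + (-2) + (0) + (0) + (0)] = 0/8 = 0
  <chi_5*chi_4, chi_3> = (1/8)[1*(2)*conj(1) + 1*(-2)*conj(1) + 2*(0)*conj(-1) + 2*(0)*conj(1) + 2*(0)*conj(-1)]
      = (1/8)[(2) + (-2) + (0) + (0) + (0)] = 0/8 = 0
  <chi_5*chi_4, chi_4> = (1/8)[1*(2)*conj(1) + 1*(-2)*conj(1) + 2*(0)*conj(-1) + 2*(0)*conj(-1) + 2*(0)*conj(1)]
      = (1/8)[(2) + (-2) + (0) + (0) + (0)] = 0/8 = 0
  <chi_5*chi_4, chi_5> = (1/8)[1*(2)*conj(2) + 1*(-2)*conj(-2) + 2*(0)*conj(0) + 2*(0)*conj(0) + 2*(0)*conj(0)]
      = (1/8)[(4) + (4) + (0) + (0) + (0)] = 8/8 = 1
Hence the multiplicities are chi_5: 1. Dimension check: dim(chi_5)*dim(chi_4) = 2*1 = 2 and sum (mult * dim) = 1*2 = 2.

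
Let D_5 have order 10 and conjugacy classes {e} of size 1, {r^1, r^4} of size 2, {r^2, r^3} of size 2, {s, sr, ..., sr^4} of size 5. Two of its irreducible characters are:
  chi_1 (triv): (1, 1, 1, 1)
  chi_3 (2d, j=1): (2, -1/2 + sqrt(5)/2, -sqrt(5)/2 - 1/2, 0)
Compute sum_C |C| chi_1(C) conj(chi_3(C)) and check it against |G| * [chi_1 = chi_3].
Sum = 0; so <chi_1, chi_3> = 0 (distinct irreducibles are orthogonal).

Reasoning: Compute term by term over conjugacy classes (|C| * chi_1(C) * conj(chi_3(C))):
  1*(1)*conj(2) + 2*(1)*conj(-1/2 + sqrt(5)/2) + 2*(1)*conj(-sqrt(5)/2 - 1/2) + 5*(1)*conj(0)
  = (2) + (-1 + sqrt(5)) + (-sqrt(5) - 1) + (0)
  = 0.
Dividing by |G| = 10 gives 0/10 = 0, matching the row-orthogonality relation <chi_1, chi_3> = [chi_1 = chi_3].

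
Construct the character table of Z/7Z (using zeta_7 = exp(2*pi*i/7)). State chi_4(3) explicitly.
Character table of Z/7Z (irreps indexed chi_0,...,chi_6 with chi_k(m) = zeta_7^(k*m), zeta_7 = exp(2*pi*i/7)):
  irrep \ class  {0} (size 1)  {1} (size 1)    {2} (size 1)    {3} (size 1)    {4} (size 1)    {5} (size 1)    {6} (size 1)  
  chi_0          1             1               1               1               1               1               1             
  chi_1          1             exp(2*I*pi/7)   exp(4*I*pi/7)   exp(6*I*pi/7)   exp(-6*I*pi/7)  exp(-4*I*pi/7)  exp(-2*I*pi/7)
  chi_2          1             exp(4*I*pi/7)   exp(-6*I*pi/7)  exp(-2*I*pi/7)  exp(2*I*pi/7)   exp(6*I*pi/7)   exp(-4*I*pi/7)
  chi_3          1             exp(6*I*pi/7)   exp(-2*I*pi/7)  exp(4*I*pi/7)   exp(-4*I*pi/7)  exp(2*I*pi/7)   exp(-6*I*pi/7)
  chi_4          1             exp(-6*I*pi/7)  exp(2*I*pi/7)   exp(-4*I*pi/7)  exp(4*I*pi/7)   exp(-2*I*pi/7)  exp(6*I*pi/7) 
  chi_5          1             exp(-4*I*pi/7)  exp(6*I*pi/7)   exp(2*I*pi/7)   exp(-2*I*pi/7)  exp(-6*I*pi/7)  exp(4*I*pi/7) 
  chi_6          1             exp(-2*I*pi/7)  exp(-4*I*pi/7)  exp(-6*I*pi/7)  exp(6*I*pi/7)   exp(4*I*pi/7)   exp(2*I*pi/7) 

Spot check: chi_4(3) = zeta_7^(4*3) = zeta_7^12 = exp(-4*I*pi/7).

Solution. Z/7Z is abelian, so all 7 irreducible complex representations are 1-dimensional. They are given by chi_k(m) = zeta_7^(k*m) for k = 0,...,6. Row orthogonality: sum_m chi_k(m) conj(chi_l(m)) = 7 * [k = l].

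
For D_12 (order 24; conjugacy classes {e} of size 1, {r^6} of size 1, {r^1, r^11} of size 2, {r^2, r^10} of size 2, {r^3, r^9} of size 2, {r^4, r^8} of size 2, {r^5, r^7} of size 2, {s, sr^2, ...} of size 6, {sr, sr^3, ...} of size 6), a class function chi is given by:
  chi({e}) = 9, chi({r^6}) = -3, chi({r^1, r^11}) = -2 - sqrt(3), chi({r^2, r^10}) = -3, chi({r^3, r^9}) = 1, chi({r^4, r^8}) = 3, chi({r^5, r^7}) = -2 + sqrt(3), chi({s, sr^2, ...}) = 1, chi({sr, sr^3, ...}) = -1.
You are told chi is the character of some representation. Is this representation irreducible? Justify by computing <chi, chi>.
Not irreducible (reducible): <chi, chi> = 7 > 1.

Details: <chi, chi> = (1/|G|) sum_C |C| * |chi(C)|^2 = (1/24)[1*|9|^2 + 1*|-3|^2 + 2*|-2 - sqrt(3)|^2 + 2*|-3|^2 + 2*|1|^2 + 2*|3|^2 + 2*|-2 + sqrt(3)|^2 + 6*|1|^2 + 6*|-1|^2]
  = (1/24)[(81) + (9) + (8*sqrt(3) + 14) + (18) + (2) + (18) + (14 - 8*sqrt(3)) + (6) + (6)] = 168/24 = 7.
A character is irreducible iff <chi, chi> = 1, so this representation is reducible.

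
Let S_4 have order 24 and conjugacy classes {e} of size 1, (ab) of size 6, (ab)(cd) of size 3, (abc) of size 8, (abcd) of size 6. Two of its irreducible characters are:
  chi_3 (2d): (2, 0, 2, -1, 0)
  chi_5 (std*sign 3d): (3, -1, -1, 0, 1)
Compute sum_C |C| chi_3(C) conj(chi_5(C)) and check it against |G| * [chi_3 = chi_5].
Sum = 0; so <chi_3, chi_5> = 0 (distinct irreducibles are orthogonal).

Compute term by term over conjugacy classes (|C| * chi_3(C) * conj(chi_5(C))):
  1*(2)*conj(3) + 6*(0)*conj(-1) + 3*(2)*conj(-1) + 8*(-1)*conj(0) + 6*(0)*conj(1)
  = (6) + (0) + (-6) + (0) + (0)
  = 0.
Dividing by |G| = 24 gives 0/24 = 0, matching the row-orthogonality relation <chi_3, chi_5> = [chi_3 = chi_5].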